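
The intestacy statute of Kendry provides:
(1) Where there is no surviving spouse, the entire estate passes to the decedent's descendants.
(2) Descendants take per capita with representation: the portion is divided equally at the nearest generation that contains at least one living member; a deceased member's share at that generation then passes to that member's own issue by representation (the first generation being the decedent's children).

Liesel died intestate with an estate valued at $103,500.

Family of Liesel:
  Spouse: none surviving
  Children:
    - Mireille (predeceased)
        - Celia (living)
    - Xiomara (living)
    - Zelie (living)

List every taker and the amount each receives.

The entire $103,500 passes to the descendants.
That amount ($103,500) is divided into 3 shares of $34,500: Xiomara and Zelie each take $34,500; Mireille's $34,500 share passes to Mireille's issue.
Mireille's share ($34,500) passes entirely to Celia.

Celia: $34,500; Xiomara: $34,500; Zelie: $34,500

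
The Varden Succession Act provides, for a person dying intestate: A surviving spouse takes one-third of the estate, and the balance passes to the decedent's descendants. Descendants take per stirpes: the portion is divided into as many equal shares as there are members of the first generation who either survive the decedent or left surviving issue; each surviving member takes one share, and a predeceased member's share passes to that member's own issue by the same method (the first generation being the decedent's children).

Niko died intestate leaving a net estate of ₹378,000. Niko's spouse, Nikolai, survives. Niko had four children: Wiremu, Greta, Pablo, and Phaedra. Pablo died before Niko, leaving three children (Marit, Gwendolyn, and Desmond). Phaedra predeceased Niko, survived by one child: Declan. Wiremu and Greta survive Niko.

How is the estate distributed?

Nikolai: ₹126,000; Wiremu: ₹63,000; Greta: ₹63,000; Marit: ₹21,000; Gwendolyn: ₹21,000; Desmond: ₹21,000; Declan: ₹63,000

Nikolai takes one-third of ₹378,000 = ₹126,000. The remaining ₹252,000 passes to the descendants.
The descendants' portion (₹252,000) is divided into 4 shares of ₹63,000: Wiremu and Greta each take ₹63,000; Pablo's ₹63,000 share passes to Pablo's issue; Phaedra's ₹63,000 share passes to Phaedra's issue.
Pablo's share (₹63,000) is divided into 3 shares of ₹21,000: Marit, Gwendolyn, and Desmond each take ₹21,000.
Phaedra's share (₹63,000) passes entirely to Declan.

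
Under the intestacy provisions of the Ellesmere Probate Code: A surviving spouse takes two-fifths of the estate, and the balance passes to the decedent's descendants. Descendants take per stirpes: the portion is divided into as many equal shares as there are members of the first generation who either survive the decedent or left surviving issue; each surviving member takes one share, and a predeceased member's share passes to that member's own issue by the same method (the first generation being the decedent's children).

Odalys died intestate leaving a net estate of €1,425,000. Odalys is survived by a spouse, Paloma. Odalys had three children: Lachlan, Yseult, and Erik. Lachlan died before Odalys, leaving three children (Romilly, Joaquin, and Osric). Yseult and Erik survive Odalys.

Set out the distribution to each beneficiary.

Paloma: €570,000; Romilly: €95,000; Joaquin: €95,000; Osric: €95,000; Yseult: €285,000; Erik: €285,000

Paloma takes two-fifths of €1,425,000 = €570,000. The remaining €855,000 passes to the descendants.
The descendants' portion (€855,000) is divided into 3 shares of €285,000: Yseult and Erik each take €285,000; Lachlan's €285,000 share passes to Lachlan's issue.
Lachlan's share (€285,000) is divided into 3 shares of €95,000: Romilly, Joaquin, and Osric each take €95,000.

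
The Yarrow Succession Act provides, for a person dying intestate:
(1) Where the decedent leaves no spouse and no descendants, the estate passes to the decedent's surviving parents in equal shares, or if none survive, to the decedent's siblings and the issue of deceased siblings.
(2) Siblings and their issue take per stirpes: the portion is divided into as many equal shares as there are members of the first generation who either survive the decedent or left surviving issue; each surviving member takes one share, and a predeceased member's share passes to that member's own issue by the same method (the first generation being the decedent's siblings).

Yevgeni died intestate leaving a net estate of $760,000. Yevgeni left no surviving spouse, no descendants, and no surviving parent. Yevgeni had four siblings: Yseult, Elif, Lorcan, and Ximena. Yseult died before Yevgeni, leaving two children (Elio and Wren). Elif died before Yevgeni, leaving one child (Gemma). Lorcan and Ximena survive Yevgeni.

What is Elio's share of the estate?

The entire $760,000 passes to the siblings and their issue.
That amount ($760,000) is divided into 4 shares of $190,000: Lorcan and Ximena each take $190,000; Yseult's $190,000 share passes to Yseult's issue; Elif's $190,000 share passes to Elif's issue.
Yseult's share ($190,000) is divided into 2 shares of $95,000: Elio and Wren each take $95,000.
Elif's share ($190,000) passes entirely to Gemma.

Elio receives $95,000.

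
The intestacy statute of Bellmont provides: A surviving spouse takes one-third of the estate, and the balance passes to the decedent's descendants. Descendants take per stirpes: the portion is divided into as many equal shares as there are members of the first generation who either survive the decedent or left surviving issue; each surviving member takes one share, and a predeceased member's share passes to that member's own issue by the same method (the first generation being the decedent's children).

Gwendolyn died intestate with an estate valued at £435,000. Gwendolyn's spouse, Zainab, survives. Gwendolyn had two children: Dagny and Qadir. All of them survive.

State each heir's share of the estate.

Zainab: £145,000; Dagny: £145,000; Qadir: £145,000

Zainab takes one-third of £435,000 = £145,000. The remaining £290,000 passes to the descendants.
The descendants' portion (£290,000) is divided into 2 shares of £145,000: Dagny and Qadir each take £145,000.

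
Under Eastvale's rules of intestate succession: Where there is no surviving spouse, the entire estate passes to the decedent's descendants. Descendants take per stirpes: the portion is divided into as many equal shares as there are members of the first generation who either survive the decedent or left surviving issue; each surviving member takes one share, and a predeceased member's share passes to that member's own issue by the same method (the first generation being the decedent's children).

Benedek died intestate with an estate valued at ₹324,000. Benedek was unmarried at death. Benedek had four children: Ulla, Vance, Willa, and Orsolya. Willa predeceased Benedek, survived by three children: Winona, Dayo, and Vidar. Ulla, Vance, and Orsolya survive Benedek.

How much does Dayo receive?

The entire ₹324,000 passes to the descendants.
That amount (₹324,000) is divided into 4 shares of ₹81,000: Ulla, Vance, and Orsolya each take ₹81,000; Willa's ₹81,000 share passes to Willa's issue.
Willa's share (₹81,000) is divided into 3 shares of ₹27,000: Winona, Dayo, and Vidar each take ₹27,000.

Dayo receives ₹27,000.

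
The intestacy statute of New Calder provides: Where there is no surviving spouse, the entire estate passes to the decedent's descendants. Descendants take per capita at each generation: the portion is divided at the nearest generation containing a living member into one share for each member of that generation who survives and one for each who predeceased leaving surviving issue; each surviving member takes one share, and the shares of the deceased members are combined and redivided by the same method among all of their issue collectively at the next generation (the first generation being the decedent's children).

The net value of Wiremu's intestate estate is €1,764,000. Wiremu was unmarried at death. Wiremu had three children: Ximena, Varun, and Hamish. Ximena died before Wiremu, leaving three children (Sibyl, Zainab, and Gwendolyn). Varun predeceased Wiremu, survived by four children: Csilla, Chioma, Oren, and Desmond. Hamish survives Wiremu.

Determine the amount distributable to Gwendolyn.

Gwendolyn receives €168,000.

The entire €1,764,000 passes to the descendants.
That amount (€1,764,000) is divided at the children's generation into 3 shares of €588,000. Hamish takes €588,000. The 2 shares of the deceased (Ximena and Varun) are combined into a pool of €1,176,000.
That pool (€1,176,000) is divided at the grandchildren's generation equally among Sibyl, Zainab, Gwendolyn, Csilla, Chioma, Oren, and Desmond: €168,000 each.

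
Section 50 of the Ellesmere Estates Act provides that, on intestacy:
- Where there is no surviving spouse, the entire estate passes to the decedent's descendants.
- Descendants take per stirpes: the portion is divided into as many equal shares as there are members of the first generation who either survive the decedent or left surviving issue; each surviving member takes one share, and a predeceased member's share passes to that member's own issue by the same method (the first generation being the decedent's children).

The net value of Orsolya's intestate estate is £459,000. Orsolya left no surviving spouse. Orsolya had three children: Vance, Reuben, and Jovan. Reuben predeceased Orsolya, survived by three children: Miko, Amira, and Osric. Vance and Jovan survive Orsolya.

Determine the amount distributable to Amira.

Amira receives £51,000.

The entire £459,000 passes to the descendants.
That amount (£459,000) is divided into 3 shares of £153,000: Vance and Jovan each take £153,000; Reuben's £153,000 share passes to Reuben's issue.
Reuben's share (£153,000) is divided into 3 shares of £51,000: Miko, Amira, and Osric each take £51,000.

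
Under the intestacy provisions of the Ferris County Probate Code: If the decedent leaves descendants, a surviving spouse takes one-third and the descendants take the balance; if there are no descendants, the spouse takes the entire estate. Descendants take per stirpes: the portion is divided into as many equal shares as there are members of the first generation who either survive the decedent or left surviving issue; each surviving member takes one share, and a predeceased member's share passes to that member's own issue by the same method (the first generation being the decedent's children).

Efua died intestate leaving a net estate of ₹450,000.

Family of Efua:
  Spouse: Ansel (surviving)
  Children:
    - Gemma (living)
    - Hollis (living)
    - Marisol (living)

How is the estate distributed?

Ansel: ₹150,000; Gemma: ₹100,000; Hollis: ₹100,000; Marisol: ₹100,000

Ansel takes one-third of ₹450,000 = ₹150,000. The remaining ₹300,000 passes to the descendants.
The descendants' portion (₹300,000) is divided into 3 shares of ₹100,000: Gemma, Hollis, and Marisol each take ₹100,000.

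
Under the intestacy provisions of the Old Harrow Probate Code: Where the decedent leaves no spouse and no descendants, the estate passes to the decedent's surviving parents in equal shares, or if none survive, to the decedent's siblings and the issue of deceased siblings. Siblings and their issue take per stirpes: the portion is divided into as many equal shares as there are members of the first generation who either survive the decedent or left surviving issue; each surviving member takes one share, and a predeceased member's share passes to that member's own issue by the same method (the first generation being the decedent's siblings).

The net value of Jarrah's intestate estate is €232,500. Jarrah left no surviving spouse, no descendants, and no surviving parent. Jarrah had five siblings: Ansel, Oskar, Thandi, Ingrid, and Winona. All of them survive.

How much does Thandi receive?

Thandi receives €46,500.

The entire €232,500 passes to the siblings and their issue.
That amount (€232,500) is divided into 5 shares of €46,500: Ansel, Oskar, Thandi, Ingrid, and Winona each take €46,500.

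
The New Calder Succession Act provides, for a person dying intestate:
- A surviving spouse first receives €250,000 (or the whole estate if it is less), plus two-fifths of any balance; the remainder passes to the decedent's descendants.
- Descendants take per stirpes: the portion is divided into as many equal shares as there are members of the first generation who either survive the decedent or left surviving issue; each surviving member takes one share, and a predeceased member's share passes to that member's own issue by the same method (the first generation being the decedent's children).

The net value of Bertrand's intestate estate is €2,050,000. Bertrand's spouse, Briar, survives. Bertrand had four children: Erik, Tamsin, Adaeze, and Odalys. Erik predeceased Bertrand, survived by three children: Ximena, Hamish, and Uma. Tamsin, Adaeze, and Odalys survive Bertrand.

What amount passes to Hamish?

Hamish receives €90,000.

Briar first takes €250,000, leaving a balance of €1,800,000. Briar then takes two-fifths of the balance (€720,000), for a total of €970,000. The remaining €1,080,000 passes to the descendants.
The descendants' portion (€1,080,000) is divided into 4 shares of €270,000: Tamsin, Adaeze, and Odalys each take €270,000; Erik's €270,000 share passes to Erik's issue.
Erik's share (€270,000) is divided into 3 shares of €90,000: Ximena, Hamish, and Uma each take €90,000.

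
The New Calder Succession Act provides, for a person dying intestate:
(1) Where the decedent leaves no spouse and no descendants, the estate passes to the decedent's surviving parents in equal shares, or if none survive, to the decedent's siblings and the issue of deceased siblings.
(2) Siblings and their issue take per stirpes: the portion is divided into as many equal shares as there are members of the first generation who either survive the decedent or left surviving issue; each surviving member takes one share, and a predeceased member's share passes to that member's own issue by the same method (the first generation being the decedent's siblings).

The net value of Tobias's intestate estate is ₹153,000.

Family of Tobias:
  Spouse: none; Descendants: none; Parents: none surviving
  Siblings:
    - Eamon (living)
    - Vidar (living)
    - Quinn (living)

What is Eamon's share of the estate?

The entire ₹153,000 passes to the siblings and their issue.
That amount (₹153,000) is divided into 3 shares of ₹51,000: Eamon, Vidar, and Quinn each take ₹51,000.

Eamon receives ₹51,000.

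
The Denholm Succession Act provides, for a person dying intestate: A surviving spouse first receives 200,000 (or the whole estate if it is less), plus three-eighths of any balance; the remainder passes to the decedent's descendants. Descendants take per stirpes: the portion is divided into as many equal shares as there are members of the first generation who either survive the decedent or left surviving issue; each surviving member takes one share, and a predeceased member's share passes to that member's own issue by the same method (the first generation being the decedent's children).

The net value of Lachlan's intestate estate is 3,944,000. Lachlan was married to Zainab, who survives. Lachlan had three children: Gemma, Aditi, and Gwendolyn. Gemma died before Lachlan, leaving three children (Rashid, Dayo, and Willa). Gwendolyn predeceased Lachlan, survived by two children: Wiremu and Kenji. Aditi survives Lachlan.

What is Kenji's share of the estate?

Kenji receives 390,000.

Zainab first takes 200,000, leaving a balance of 3,744,000. Zainab then takes three-eighths of the balance (1,404,000), for a total of 1,604,000. The remaining 2,340,000 passes to the descendants.
The descendants' portion (2,340,000) is divided into 3 shares of 780,000: Aditi takes 780,000; Gemma's 780,000 share passes to Gemma's issue; Gwendolyn's 780,000 share passes to Gwendolyn's issue.
Gemma's share (780,000) is divided into 3 shares of 260,000: Rashid, Dayo, and Willa each take 260,000.
Gwendolyn's share (780,000) is divided into 2 shares of 390,000: Wiremu and Kenji each take 390,000.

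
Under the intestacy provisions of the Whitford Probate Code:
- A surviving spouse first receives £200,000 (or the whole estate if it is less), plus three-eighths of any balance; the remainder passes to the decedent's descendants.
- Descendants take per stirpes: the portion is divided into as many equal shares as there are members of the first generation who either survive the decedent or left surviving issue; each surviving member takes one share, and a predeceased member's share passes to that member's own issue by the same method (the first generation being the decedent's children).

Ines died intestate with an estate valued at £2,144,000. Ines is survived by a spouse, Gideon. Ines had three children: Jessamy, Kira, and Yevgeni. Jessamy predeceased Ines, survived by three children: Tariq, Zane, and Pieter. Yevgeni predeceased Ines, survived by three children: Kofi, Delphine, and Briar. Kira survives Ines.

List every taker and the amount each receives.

Gideon: £929,000; Tariq: £135,000; Zane: £135,000; Pieter: £135,000; Kira: £405,000; Kofi: £135,000; Delphine: £135,000; Briar: £135,000

Gideon first takes £200,000, leaving a balance of £1,944,000. Gideon then takes three-eighths of the balance (£729,000), for a total of £929,000. The remaining £1,215,000 passes to the descendants.
The descendants' portion (£1,215,000) is divided into 3 shares of £405,000: Kira takes £405,000; Jessamy's £405,000 share passes to Jessamy's issue; Yevgeni's £405,000 share passes to Yevgeni's issue.
Jessamy's share (£405,000) is divided into 3 shares of £135,000: Tariq, Zane, and Pieter each take £135,000.
Yevgeni's share (£405,000) is divided into 3 shares of £135,000: Kofi, Delphine, and Briar each take £135,000.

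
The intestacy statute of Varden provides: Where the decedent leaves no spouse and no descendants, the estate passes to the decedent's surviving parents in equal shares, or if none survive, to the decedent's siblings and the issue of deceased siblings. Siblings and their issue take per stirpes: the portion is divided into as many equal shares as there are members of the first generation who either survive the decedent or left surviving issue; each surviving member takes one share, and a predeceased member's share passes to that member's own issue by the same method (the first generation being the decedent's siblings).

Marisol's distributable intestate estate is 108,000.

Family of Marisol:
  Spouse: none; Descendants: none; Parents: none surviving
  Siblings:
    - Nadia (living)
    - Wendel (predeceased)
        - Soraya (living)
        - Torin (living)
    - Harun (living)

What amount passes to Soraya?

Soraya receives 18,000.

The entire 108,000 passes to the siblings and their issue.
That amount (108,000) is divided into 3 shares of 36,000: Nadia and Harun each take 36,000; Wendel's 36,000 share passes to Wendel's issue.
Wendel's share (36,000) is divided into 2 shares of 18,000: Soraya and Torin each take 18,000.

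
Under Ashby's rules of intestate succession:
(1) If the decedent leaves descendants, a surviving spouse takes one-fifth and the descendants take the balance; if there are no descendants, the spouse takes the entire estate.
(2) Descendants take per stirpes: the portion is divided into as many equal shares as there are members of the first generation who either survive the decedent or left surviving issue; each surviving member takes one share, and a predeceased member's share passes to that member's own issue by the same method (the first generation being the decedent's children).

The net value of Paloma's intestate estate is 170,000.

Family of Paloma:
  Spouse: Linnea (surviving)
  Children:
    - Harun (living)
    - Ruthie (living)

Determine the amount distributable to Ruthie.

Linnea takes one-fifth of 170,000 = 34,000. The remaining 136,000 passes to the descendants.
The descendants' portion (136,000) is divided into 2 shares of 68,000: Harun and Ruthie each take 68,000.

Ruthie receives 68,000.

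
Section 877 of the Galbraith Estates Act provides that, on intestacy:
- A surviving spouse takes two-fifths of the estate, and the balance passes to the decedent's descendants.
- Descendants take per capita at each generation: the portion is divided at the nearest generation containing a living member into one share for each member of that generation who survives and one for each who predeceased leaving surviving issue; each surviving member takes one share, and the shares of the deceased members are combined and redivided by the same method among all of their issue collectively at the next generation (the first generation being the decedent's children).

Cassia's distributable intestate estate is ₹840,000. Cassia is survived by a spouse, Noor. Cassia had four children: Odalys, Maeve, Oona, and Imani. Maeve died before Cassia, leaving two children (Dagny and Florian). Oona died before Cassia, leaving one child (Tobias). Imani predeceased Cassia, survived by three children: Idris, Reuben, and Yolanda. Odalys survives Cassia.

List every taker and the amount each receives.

Noor: ₹336,000; Odalys: ₹126,000; Dagny: ₹63,000; Florian: ₹63,000; Tobias: ₹63,000; Idris: ₹63,000; Reuben: ₹63,000; Yolanda: ₹63,000

Noor takes two-fifths of ₹840,000 = ₹336,000. The remaining ₹504,000 passes to the descendants.
The descendants' portion (₹504,000) is divided at the children's generation into 4 shares of ₹126,000. Odalys takes ₹126,000. The 3 shares of the deceased (Maeve, Oona, and Imani) are combined into a pool of ₹378,000.
That pool (₹378,000) is divided at the grandchildren's generation equally among Dagny, Florian, Tobias, Idris, Reuben, and Yolanda: ₹63,000 each.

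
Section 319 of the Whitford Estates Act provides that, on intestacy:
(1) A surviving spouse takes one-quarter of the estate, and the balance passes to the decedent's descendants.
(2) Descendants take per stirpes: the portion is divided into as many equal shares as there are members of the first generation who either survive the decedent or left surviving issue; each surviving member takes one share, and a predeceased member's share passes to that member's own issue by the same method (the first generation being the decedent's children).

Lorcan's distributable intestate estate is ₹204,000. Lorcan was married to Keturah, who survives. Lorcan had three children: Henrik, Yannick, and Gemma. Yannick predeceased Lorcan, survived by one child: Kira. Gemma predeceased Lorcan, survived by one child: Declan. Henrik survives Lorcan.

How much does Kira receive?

Keturah takes one-quarter of ₹204,000 = ₹51,000. The remaining ₹153,000 passes to the descendants.
The descendants' portion (₹153,000) is divided into 3 shares of ₹51,000: Henrik takes ₹51,000; Yannick's ₹51,000 share passes to Yannick's issue; Gemma's ₹51,000 share passes to Gemma's issue.
Yannick's share (₹51,000) passes entirely to Kira.
Gemma's share (₹51,000) passes entirely to Declan.

Kira receives ₹51,000.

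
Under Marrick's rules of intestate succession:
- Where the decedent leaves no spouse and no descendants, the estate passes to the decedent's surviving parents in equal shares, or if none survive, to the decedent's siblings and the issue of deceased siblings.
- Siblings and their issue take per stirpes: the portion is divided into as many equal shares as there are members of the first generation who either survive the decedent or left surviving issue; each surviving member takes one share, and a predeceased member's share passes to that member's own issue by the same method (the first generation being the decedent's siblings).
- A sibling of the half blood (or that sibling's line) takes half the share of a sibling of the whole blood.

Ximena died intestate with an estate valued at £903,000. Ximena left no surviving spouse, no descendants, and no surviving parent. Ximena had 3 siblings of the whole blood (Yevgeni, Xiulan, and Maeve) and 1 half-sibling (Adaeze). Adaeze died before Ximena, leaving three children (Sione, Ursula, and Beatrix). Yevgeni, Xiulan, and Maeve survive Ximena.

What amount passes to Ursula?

Ursula receives £43,000.

The entire £903,000 passes to the siblings and their issue.
Counting each half-blood sibling's line as half a unit, there are 7/2 units in £903,000, so one unit is £258,000. Whole-blood lines (Yevgeni, Xiulan, and Maeve) take £258,000 each; half-blood lines (Adaeze) take £129,000 each.
Adaeze's share (£129,000) is divided into 3 shares of £43,000: Sione, Ursula, and Beatrix each take £43,000.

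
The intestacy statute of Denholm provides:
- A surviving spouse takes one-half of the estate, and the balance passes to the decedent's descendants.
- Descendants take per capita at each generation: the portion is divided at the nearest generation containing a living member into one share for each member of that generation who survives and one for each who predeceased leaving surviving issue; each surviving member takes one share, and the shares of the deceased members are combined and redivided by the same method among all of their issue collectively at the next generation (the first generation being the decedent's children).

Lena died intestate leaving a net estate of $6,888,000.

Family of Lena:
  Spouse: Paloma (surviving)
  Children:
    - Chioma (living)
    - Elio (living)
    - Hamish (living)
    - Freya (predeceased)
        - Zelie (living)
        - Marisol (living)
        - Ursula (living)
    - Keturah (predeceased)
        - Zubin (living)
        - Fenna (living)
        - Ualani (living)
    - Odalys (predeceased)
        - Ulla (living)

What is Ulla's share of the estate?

Ulla receives $246,000.

Paloma takes one-half of $6,888,000 = $3,444,000. The remaining $3,444,000 passes to the descendants.
The descendants' portion ($3,444,000) is divided at the children's generation into 6 shares of $574,000. Chioma, Elio, and Hamish each take $574,000. The 3 shares of the deceased (Freya, Keturah, and Odalys) are combined into a pool of $1,722,000.
That pool ($1,722,000) is divided at the grandchildren's generation equally among Zelie, Marisol, Ursula, Zubin, Fenna, Ualani, and Ulla: $246,000 each.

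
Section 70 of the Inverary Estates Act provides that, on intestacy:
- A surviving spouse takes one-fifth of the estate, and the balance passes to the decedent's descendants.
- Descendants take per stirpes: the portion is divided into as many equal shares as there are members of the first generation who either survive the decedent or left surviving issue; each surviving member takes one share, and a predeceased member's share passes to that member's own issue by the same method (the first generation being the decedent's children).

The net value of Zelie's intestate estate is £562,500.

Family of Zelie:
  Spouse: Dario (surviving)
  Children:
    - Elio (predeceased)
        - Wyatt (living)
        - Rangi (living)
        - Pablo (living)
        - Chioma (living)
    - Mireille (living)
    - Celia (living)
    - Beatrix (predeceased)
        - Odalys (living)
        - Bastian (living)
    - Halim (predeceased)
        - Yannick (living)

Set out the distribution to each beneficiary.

Dario: £112,500; Wyatt: £22,500; Rangi: £22,500; Pablo: £22,500; Chioma: £22,500; Mireille: £90,000; Celia: £90,000; Odalys: £45,000; Bastian: £45,000; Yannick: £90,000

Dario takes one-fifth of £562,500 = £112,500. The remaining £450,000 passes to the descendants.
The descendants' portion (£450,000) is divided into 5 shares of £90,000: Mireille and Celia each take £90,000; Elio's £90,000 share passes to Elio's issue; Beatrix's £90,000 share passes to Beatrix's issue; Halim's £90,000 share passes to Halim's issue.
Elio's share (£90,000) is divided into 4 shares of £22,500: Wyatt, Rangi, Pablo, and Chioma each take £22,500.
Beatrix's share (£90,000) is divided into 2 shares of £45,000: Odalys and Bastian each take £45,000.
Halim's share (£90,000) passes entirely to Yannick.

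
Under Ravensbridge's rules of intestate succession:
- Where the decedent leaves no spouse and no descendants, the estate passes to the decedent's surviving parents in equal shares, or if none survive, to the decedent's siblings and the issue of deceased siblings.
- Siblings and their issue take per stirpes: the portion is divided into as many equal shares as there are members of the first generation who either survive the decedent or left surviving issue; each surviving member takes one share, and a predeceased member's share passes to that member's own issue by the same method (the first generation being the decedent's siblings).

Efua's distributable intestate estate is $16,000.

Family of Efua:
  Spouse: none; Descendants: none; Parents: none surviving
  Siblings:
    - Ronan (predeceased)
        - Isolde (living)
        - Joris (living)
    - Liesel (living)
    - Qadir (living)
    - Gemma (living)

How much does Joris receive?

Joris receives $2,000.

The entire $16,000 passes to the siblings and their issue.
That amount ($16,000) is divided into 4 shares of $4,000: Liesel, Qadir, and Gemma each take $4,000; Ronan's $4,000 share passes to Ronan's issue.
Ronan's share ($4,000) is divided into 2 shares of $2,000: Isolde and Joris each take $2,000.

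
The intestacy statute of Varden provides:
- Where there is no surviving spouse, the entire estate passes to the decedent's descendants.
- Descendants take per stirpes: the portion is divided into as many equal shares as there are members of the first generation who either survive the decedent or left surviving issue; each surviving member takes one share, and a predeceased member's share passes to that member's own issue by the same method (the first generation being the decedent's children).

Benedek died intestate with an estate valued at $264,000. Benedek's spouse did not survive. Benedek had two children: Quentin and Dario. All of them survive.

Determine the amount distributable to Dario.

Dario receives $132,000.

The entire $264,000 passes to the descendants.
That amount ($264,000) is divided into 2 shares of $132,000: Quentin and Dario each take $132,000.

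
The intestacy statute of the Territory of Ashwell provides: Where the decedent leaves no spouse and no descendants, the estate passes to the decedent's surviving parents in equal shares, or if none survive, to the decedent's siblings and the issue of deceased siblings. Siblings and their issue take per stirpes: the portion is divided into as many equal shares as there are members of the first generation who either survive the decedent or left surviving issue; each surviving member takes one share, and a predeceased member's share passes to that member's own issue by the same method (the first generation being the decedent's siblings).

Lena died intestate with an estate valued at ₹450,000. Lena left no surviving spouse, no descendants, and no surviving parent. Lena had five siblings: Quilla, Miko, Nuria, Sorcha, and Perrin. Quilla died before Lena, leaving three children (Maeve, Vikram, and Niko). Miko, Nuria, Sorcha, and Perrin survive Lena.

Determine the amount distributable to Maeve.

The entire ₹450,000 passes to the siblings and their issue.
That amount (₹450,000) is divided into 5 shares of ₹90,000: Miko, Nuria, Sorcha, and Perrin each take ₹90,000; Quilla's ₹90,000 share passes to Quilla's issue.
Quilla's share (₹90,000) is divided into 3 shares of ₹30,000: Maeve, Vikram, and Niko each take ₹30,000.

Maeve receives ₹30,000.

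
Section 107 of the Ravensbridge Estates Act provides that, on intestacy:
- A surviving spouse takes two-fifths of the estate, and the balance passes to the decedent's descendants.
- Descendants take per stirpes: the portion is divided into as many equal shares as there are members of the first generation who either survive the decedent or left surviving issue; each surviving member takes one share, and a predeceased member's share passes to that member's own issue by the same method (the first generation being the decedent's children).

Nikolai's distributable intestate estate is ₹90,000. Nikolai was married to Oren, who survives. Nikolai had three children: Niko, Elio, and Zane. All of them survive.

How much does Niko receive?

Niko receives ₹18,000.

Oren takes two-fifths of ₹90,000 = ₹36,000. The remaining ₹54,000 passes to the descendants.
The descendants' portion (₹54,000) is divided into 3 shares of ₹18,000: Niko, Elio, and Zane each take ₹18,000.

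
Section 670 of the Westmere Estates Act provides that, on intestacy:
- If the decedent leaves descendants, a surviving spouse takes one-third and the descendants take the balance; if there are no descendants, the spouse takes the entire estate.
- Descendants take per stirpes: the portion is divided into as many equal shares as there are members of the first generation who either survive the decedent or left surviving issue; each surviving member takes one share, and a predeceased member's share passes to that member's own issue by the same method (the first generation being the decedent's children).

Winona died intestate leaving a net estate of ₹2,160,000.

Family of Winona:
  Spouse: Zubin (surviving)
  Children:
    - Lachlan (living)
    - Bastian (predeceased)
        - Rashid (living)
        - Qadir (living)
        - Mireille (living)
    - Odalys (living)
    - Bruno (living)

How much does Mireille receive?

Mireille receives ₹120,000.

Zubin takes one-third of ₹2,160,000 = ₹720,000. The remaining ₹1,440,000 passes to the descendants.
The descendants' portion (₹1,440,000) is divided into 4 shares of ₹360,000: Lachlan, Odalys, and Bruno each take ₹360,000; Bastian's ₹360,000 share passes to Bastian's issue.
Bastian's share (₹360,000) is divided into 3 shares of ₹120,000: Rashid, Qadir, and Mireille each take ₹120,000.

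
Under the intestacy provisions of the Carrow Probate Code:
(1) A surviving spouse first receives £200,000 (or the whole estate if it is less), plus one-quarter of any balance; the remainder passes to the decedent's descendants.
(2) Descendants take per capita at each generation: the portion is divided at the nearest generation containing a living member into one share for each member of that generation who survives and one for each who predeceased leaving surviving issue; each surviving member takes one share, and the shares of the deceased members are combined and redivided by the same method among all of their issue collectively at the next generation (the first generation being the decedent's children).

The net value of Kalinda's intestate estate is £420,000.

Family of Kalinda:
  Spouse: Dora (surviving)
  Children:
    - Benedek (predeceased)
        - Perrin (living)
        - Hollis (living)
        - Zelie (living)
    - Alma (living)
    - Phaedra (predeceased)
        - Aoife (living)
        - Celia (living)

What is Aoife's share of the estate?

Aoife receives £22,000.

Dora first takes £200,000, leaving a balance of £220,000. Dora then takes one-quarter of the balance (£55,000), for a total of £255,000. The remaining £165,000 passes to the descendants.
The descendants' portion (£165,000) is divided at the children's generation into 3 shares of £55,000. Alma takes £55,000. The 2 shares of the deceased (Benedek and Phaedra) are combined into a pool of £110,000.
That pool (£110,000) is divided at the grandchildren's generation equally among Perrin, Hollis, Zelie, Aoife, and Celia: £22,000 each.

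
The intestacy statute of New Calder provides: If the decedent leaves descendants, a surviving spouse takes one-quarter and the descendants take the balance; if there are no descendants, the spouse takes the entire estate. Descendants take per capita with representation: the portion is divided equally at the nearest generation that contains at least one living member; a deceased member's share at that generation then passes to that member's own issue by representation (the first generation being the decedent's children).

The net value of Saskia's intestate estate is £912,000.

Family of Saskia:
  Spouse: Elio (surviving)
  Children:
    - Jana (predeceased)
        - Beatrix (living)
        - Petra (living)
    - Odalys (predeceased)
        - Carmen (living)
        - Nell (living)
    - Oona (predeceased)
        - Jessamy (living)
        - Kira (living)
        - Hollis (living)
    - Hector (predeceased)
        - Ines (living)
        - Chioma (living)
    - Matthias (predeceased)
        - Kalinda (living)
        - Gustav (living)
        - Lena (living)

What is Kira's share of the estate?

Elio takes one-quarter of £912,000 = £228,000. The remaining £684,000 passes to the descendants.
No child survives, so the initial division is made at the grandchildren's generation.
The descendants' portion (£684,000) is divided into 12 shares of £57,000: Beatrix, Petra, Carmen, Nell, Jessamy, Kira, Hollis, Ines, Chioma, Kalinda, Gustav, and Lena each take £57,000.

Kira receives £57,000.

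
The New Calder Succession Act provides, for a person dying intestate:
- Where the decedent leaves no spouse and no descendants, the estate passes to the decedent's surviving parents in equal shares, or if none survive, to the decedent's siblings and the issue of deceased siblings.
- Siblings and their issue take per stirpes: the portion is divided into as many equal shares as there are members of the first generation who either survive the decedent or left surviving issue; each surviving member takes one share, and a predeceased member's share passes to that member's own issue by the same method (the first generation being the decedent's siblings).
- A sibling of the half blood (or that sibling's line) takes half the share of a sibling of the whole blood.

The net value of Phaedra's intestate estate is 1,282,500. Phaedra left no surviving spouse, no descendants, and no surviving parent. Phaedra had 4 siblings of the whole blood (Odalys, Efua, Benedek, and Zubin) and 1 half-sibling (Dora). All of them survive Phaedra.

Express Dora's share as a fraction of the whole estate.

Dora receives 1/9 of the estate.

The entire 1,282,500 passes to the siblings and their issue.
Counting each half-blood sibling's line as half a unit, there are 9/2 units in 1,282,500, so one unit is 285,000. Whole-blood lines (Odalys, Efua, Benedek, and Zubin) take 285,000 each; half-blood lines (Dora) take 142,500 each.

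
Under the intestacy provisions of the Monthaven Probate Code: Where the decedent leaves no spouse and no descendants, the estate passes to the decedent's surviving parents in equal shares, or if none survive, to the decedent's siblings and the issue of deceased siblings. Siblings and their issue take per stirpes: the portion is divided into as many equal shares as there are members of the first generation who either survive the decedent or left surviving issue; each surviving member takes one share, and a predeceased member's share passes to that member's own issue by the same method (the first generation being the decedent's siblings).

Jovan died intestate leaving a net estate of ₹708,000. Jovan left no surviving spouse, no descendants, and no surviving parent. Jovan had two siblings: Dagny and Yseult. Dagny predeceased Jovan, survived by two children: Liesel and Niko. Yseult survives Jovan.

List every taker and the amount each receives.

Liesel: ₹177,000; Niko: ₹177,000; Yseult: ₹354,000

The entire ₹708,000 passes to the siblings and their issue.
That amount (₹708,000) is divided into 2 shares of ₹354,000: Yseult takes ₹354,000; Dagny's ₹354,000 share passes to Dagny's issue.
Dagny's share (₹354,000) is divided into 2 shares of ₹177,000: Liesel and Niko each take ₹177,000.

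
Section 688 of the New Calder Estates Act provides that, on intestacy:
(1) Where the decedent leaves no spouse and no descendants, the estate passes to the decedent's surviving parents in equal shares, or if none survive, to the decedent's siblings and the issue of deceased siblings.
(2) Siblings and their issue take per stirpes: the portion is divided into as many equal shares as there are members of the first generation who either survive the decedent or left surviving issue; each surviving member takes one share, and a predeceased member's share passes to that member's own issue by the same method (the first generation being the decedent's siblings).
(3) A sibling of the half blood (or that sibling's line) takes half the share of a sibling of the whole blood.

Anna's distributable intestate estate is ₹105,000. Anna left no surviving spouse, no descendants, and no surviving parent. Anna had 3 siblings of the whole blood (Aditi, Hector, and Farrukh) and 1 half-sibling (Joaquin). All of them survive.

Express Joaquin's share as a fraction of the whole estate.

The entire ₹105,000 passes to the siblings and their issue.
Counting each half-blood sibling's line as half a unit, there are 7/2 units in ₹105,000, so one unit is ₹30,000. Whole-blood lines (Aditi, Hector, and Farrukh) take ₹30,000 each; half-blood lines (Joaquin) take ₹15,000 each.

Joaquin receives 1/7 of the estate.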